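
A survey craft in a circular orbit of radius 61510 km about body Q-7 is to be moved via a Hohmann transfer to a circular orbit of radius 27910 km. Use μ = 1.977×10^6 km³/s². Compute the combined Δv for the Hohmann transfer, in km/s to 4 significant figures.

Δv = 2.645 km/s

The Hohmann ellipse has a_t = (r₁ + r₂)/2 = 44710 km.
Circular speed at r₁: v₁ = √(μ/r₁) = √(1.977×10^6/61510) = 5.669 km/s.
Transfer-orbit speed at r₁ (vis-viva): v_a = √[μ(2/r₁ − 1/a_t)] = 4.479 km/s.
First burn Δv₁ = |v_a − v₁| = 1.190 km/s.
At r₂, v₂ = √(μ/r₂) = 8.4163 km/s.
Transfer-orbit speed at r₂: v_p = √[μ(2/r₂ − 1/a_t)] = 9.8717 km/s.
Second burn Δv₂ = |v₂ − v_p| = 1.455 km/s.
Δv = Δv₁ + Δv₂ = 1.190 + 1.455 = 2.645 km/s.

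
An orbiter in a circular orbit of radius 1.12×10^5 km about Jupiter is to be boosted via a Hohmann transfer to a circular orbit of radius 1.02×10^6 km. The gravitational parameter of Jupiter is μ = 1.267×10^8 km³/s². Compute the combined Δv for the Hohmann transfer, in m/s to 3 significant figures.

Δv = 17700 m/s

Semi-major axis of the transfer orbit: a_t = (1.120×10^5 + 1.020×10^6)/2 = 5.660×10^5 km.
Circular speed at r₁: v₁ = √(μ/r₁) = √(1.267×10^8/1.120×10^5) = 33.634 km/s.
On the transfer ellipse at r₁, vis-viva gives v_p = √[μ(2/r₁ − 1/a_t)] = 45.151 km/s.
First burn Δv₁ = |v_p − v₁| = 11.517 km/s.
Circular speed at r₂: v₂ = √(μ/r₂) = 11.1452 km/s.
Transfer-orbit speed at r₂: v_a = √[μ(2/r₂ − 1/a_t)] = 4.95780 km/s.
Second burn Δv₂ = |v₂ − v_a| = 6.1874 km/s.
Δv = Δv₁ + Δv₂ = 11.517 + 6.1874 = 17.70 km/s.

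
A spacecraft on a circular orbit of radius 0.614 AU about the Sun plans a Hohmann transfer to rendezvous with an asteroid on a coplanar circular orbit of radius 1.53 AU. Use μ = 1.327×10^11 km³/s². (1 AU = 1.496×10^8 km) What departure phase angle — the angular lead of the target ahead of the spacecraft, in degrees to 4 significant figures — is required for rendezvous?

In km: r₁ = 0.614 × 1.496×10^8 = 9.18544×10^7 km; r₂ = 1.53 × 1.496×10^8 = 2.28888×10^8 km.
The Hohmann ellipse has a_t = (r₁ + r₂)/2 = 1.603712×10^8 km.
Transfer time t = π√(a_t³/μ) = 1.75148×10^7 s.
The target's mean motion on its circular orbit is ω₂ = √(μ/r₂³) = 1.05196×10^-7 rad/s.
Angle swept by the target during transfer: ω₂·t = 1.8425 rad = 105.57°.
The spacecraft traverses 180° on the transfer ellipse, so the target must lead by 180° − 105.57° = 74.43°.

φ = 74.43°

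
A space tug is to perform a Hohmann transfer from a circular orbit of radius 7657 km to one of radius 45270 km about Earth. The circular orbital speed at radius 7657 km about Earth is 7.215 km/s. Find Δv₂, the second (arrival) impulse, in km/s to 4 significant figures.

Δv₂ = 1.371 km/s

From the circular-orbit relation v² = μ/r at r = 7657 km: μ = v²r = (7.215)² × 7657 = 3.98595×10^5 km³/s².
Transfer-ellipse semi-major axis a_t = (r₁ + r₂)/2 = (7657 + 45270)/2 = 26463.5 km.
On the circular orbit at r = 45270 km, v_c = √(μ/r) = 2.967 km/s.
Transfer-orbit speed at the same r (vis-viva, a = a_t): v_t = √[μ(2/r − 1/a_t)] = 1.596 km/s.
Δv₂ = |v_t − v_c| = |1.596 − 2.967| = 1.371 km/s.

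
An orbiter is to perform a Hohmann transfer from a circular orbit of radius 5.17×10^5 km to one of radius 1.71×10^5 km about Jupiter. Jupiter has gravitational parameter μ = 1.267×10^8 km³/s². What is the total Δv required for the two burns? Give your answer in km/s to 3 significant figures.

Δv = 10.8 km/s

The Hohmann ellipse has a_t = (r₁ + r₂)/2 = 3.440×10^5 km.
At r₁ the circular-orbit speed is v₁ = √(μ/r₁) = 15.6546 km/s.
On the transfer ellipse at r₁, v² = μ(2/r − 1/a) gives v_a = √[μ(2/r₁ − 1/a_t)] = 11.0373 km/s.
First burn Δv₁ = |v_a − v₁| = 4.617 km/s.
Circular speed at r₂: v₂ = √(μ/r₂) = 27.22 km/s.
Transfer-orbit speed at r₂: v_p = √[μ(2/r₂ − 1/a_t)] = 33.37 km/s.
Second burn Δv₂ = |v₂ − v_p| = 6.150 km/s.
Total Δv = Δv₁ + Δv₂ = 10.77 km/s.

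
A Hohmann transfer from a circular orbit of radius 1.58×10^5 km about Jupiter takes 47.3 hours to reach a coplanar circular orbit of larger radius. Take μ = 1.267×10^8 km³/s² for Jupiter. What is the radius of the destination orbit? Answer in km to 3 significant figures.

r₂ = 1.28×10^6 km

Transfer time t = 47.3 hours = 1.7028×10^5 s, and t = π√(a_t³/μ).
So a_t = (μ t²/π²)^(1/3) = (1.267×10^8 × (1.7028×10^5)² / π²)^(1/3) = 7.1934×10^5 km.
Since a_t = (r₁ + r₂)/2, r₂ = 2a_t − r₁ = 2×7.1934×10^5 − 1.580×10^5 = 1.28068×10^6 km.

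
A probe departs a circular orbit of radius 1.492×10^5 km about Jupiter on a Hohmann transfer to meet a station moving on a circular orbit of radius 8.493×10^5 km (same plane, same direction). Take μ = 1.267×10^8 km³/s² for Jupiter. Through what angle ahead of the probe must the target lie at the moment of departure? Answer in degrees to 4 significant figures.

The Hohmann ellipse has a_t = (r₁ + r₂)/2 = 4.9925×10^5 km.
Transfer time t = π√(a_t³/μ) = 98460 s.
Target angular speed ω₂ = √(μ/r₂³) = 1.438×10^-5 rad/s.
Angle swept by the target during transfer: ω₂·t = 1.416 rad = 81.13°.
Arrival is 180° from departure on the ellipse, so φ = 180° − 81.13° = 98.87°.

φ = 98.87°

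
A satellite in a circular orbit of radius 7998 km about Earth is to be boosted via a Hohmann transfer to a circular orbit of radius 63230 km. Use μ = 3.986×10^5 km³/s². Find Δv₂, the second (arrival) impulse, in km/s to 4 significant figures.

The Hohmann ellipse has a_t = (r₁ + r₂)/2 = 35614 km.
On the circular orbit at r = 63230 km, v_c = √(μ/r) = 2.511 km/s.
Transfer-orbit speed at the same r (vis-viva, a = a_t): v_t = √[μ(2/r − 1/a_t)] = 1.190 km/s.
Δv₂ = |v_t − v_c| = |1.190 − 2.511| = 1.321 km/s.

Δv₂ = 1.321 km/s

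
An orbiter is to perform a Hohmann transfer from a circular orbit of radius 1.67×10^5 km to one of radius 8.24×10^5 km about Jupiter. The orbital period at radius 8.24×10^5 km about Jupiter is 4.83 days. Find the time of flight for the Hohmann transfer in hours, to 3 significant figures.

t = 27.0 hours

From Kepler's third law T² = 4π²r³/μ at r = 8.24×10^5 km, T = 4.83 days = 4.83 × 86400 s = 4.17312×10^5 s: μ = 4π²r³/T² = 1.26829×10^8 km³/s².
Semi-major axis of the transfer orbit: a_t = (1.670×10^5 + 8.240×10^5)/2 = 4.955×10^5 km.
By Kepler's third law the transfer-orbit period is T = 2π√(a_t³/μ), so t = T/2 = 97300 s.
Converting: 97300 s ÷ 3600 s/hour = 27.0 hours.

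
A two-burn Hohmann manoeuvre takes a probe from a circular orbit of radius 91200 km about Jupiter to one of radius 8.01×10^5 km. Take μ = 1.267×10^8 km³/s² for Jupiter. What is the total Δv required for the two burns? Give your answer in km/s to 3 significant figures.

Transfer-ellipse semi-major axis a_t = (r₁ + r₂)/2 = (91200 + 8.010×10^5)/2 = 4.461×10^5 km.
Circular speed at r₁: v₁ = √(μ/r₁) = √(1.267×10^8/91200) = 37.27 km/s.
Transfer-orbit speed at r₁ (vis-viva equation): v_p = √[μ(2/r₁ − 1/a_t)] = 49.94 km/s.
First burn Δv₁ = |v_p − v₁| = 12.67 km/s.
At r₂, v₂ = √(μ/r₂) = 12.577 km/s.
Transfer-orbit speed at r₂: v_a = √[μ(2/r₂ − 1/a_t)] = 5.6866 km/s.
Second burn Δv₂ = |v₂ − v_a| = 6.890 km/s.
Δv = Δv₁ + Δv₂ = 12.67 + 6.890 = 19.56 km/s.

Δv = 19.6 km/s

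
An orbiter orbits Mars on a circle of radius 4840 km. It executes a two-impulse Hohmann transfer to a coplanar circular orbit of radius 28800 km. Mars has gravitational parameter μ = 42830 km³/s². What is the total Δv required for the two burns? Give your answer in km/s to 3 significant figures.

The Hohmann ellipse has a_t = (r₁ + r₂)/2 = 16820 km.
At r₁ the circular-orbit speed is v₁ = √(μ/r₁) = 2.9748 km/s.
Transfer-orbit speed at r₁ (vis-viva): v_p = √[μ(2/r₁ − 1/a_t)] = 3.8926 km/s.
First burn Δv₁ = |v_p − v₁| = 0.9178 km/s.
Circular speed at r₂: v₂ = √(μ/r₂) = 1.2195 km/s.
Transfer-orbit speed at r₂: v_a = √[μ(2/r₂ − 1/a_t)] = 0.65417 km/s.
Second burn Δv₂ = |v₂ − v_a| = 0.5653 km/s.
Δv = Δv₁ + Δv₂ = 0.9178 + 0.5653 = 1.483 km/s.

Δv = 1.48 km/s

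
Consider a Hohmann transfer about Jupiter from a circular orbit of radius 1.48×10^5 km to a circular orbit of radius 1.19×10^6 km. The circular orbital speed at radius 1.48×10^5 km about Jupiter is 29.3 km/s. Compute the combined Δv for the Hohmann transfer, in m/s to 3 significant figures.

From the circular-orbit relation v² = μ/r at r = 1.48×10^5 km: μ = v²r = (29.3)² × 1.48×10^5 = 1.27057×10^8 km³/s².
Semi-major axis of the transfer orbit: a_t = (1.480×10^5 + 1.190×10^6)/2 = 6.690×10^5 km.
Circular speed at r₁: v₁ = √(μ/r₁) = √(1.27057×10^8/1.480×10^5) = 29.300 km/s.
On the transfer ellipse at r₁, vis-viva gives v_p = √[μ(2/r₁ − 1/a_t)] = 39.078 km/s.
First burn Δv₁ = |v_p − v₁| = 9.778 km/s.
Circular speed at r₂: v₂ = √(μ/r₂) = 10.333 km/s.
Transfer-orbit speed at r₂: v_a = √[μ(2/r₂ − 1/a_t)] = 4.8601 km/s.
Second burn Δv₂ = |v₂ − v_a| = 5.473 km/s.
Total Δv = Δv₁ + Δv₂ = 15.25 km/s.

Δv = 15300 m/s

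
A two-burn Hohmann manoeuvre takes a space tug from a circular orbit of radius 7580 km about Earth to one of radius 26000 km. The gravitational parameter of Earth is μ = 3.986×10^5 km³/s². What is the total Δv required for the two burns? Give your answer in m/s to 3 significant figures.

Semi-major axis of the transfer orbit: a_t = (7580 + 26000)/2 = 16790 km.
At r₁ the circular-orbit speed is v₁ = √(μ/r₁) = 7.252 km/s.
On the transfer ellipse at r₁, vis-viva equation gives v_p = √[μ(2/r₁ − 1/a_t)] = 9.024 km/s.
First burn Δv₁ = |v_p − v₁| = 1.772 km/s.
At r₂, v₂ = √(μ/r₂) = 3.9155 km/s.
Transfer-orbit speed at r₂: v_a = √[μ(2/r₂ − 1/a_t)] = 2.6308 km/s.
Second burn Δv₂ = |v₂ − v_a| = 1.285 km/s.
Total Δv = Δv₁ + Δv₂ = 3.057 km/s.

Δv = 3060 m/s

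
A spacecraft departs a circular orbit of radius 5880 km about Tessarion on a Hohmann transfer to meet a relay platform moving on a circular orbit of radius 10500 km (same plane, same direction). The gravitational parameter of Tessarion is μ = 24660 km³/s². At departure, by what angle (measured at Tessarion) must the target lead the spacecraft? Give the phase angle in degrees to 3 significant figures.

The Hohmann ellipse has a_t = (r₁ + r₂)/2 = 8190 km.
The half-period of the transfer ellipse is t = π√(a_t³/μ) = 14828 s.
The target's mean motion on its circular orbit is ω₂ = √(μ/r₂³) = 1.4595×10^-4 rad/s.
Angle swept by the target during transfer: ω₂·t = 2.164 rad = 124.0°.
The spacecraft traverses 180° on the transfer ellipse, so the target must lead by 180° − 124.0° = 56.0°.

φ = 56.0°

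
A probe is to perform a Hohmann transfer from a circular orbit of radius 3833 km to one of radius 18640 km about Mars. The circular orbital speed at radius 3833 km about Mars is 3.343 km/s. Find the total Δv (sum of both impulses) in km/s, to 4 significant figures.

Δv = 1.593 km/s

From the circular-orbit relation v² = μ/r at r = 3833 km: μ = v²r = (3.343)² × 3833 = 42836.3 km³/s².
Transfer-ellipse semi-major axis a_t = (r₁ + r₂)/2 = (3833 + 18640)/2 = 11236.5 km.
Circular speed at r₁: v₁ = √(μ/r₁) = √(42836.3/3833) = 3.3430 km/s.
Transfer-orbit speed at r₁ (vis-viva): v_p = √[μ(2/r₁ − 1/a_t)] = 4.3057 km/s.
First burn Δv₁ = |v_p − v₁| = 0.9627 km/s.
Circular speed at r₂: v₂ = √(μ/r₂) = 1.5159 km/s.
Transfer-orbit speed at r₂: v_a = √[μ(2/r₂ − 1/a_t)] = 0.88539 km/s.
Second burn Δv₂ = |v₂ − v_a| = 0.6305 km/s.
Total Δv = Δv₁ + Δv₂ = 1.593 km/s.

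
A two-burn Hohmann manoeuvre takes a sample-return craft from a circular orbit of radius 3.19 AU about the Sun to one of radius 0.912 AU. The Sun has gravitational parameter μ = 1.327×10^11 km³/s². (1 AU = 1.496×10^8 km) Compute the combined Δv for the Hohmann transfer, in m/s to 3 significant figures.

Δv = 13300 m/s

In km: r₁ = 3.19 × 1.496×10^8 = 4.77224×10^8 km; r₂ = 0.912 × 1.496×10^8 = 1.364352×10^8 km.
Semi-major axis of the transfer orbit: a_t = (4.77224×10^8 + 1.364352×10^8)/2 = 3.068296×10^8 km.
Circular speed at r₁: v₁ = √(μ/r₁) = √(1.327×10^11/4.77224×10^8) = 16.6753 km/s.
On the transfer ellipse at r₁, v² = μ(2/r − 1/a) gives v_a = √[μ(2/r₁ − 1/a_t)] = 11.1196 km/s.
First burn Δv₁ = |v_a − v₁| = 5.556 km/s.
Circular speed at r₂: v₂ = √(μ/r₂) = 31.187 km/s.
Transfer-orbit speed at r₂: v_p = √[μ(2/r₂ − 1/a_t)] = 38.894 km/s.
Second burn Δv₂ = |v₂ − v_p| = 7.707 km/s.
Δv = Δv₁ + Δv₂ = 5.556 + 7.707 = 13.26 km/s.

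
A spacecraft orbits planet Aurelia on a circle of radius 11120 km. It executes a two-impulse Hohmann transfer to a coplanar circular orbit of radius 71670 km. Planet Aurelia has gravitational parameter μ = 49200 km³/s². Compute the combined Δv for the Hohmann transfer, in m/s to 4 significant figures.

Δv = 1063 m/s

Semi-major axis of the transfer orbit: a_t = (11120 + 71670)/2 = 41395 km.
Circular speed at r₁: v₁ = √(μ/r₁) = √(49200/11120) = 2.1034 km/s.
On the transfer ellipse at r₁, vis-viva equation gives v_p = √[μ(2/r₁ − 1/a_t)] = 2.7677 km/s.
First burn Δv₁ = |v_p − v₁| = 0.6643 km/s.
Circular speed at r₂: v₂ = √(μ/r₂) = 0.8285 km/s.
Transfer-orbit speed at r₂: v_a = √[μ(2/r₂ − 1/a_t)] = 0.4294 km/s.
Second burn Δv₂ = |v₂ − v_a| = 0.3991 km/s.
Δv = Δv₁ + Δv₂ = 0.6643 + 0.3991 = 1.063 km/s.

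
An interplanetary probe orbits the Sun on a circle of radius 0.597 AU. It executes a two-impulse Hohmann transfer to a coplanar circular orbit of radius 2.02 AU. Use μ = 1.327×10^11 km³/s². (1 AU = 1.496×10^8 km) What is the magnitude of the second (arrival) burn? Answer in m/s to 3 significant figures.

Δv₂ = 6800 m/s

In km: r₁ = 0.597 × 1.496×10^8 = 8.93112×10^7 km; r₂ = 2.02 × 1.496×10^8 = 3.02192×10^8 km.
Semi-major axis of the transfer orbit: a_t = (8.93112×10^7 + 3.02192×10^8)/2 = 1.957516×10^8 km.
Circular speed at r = 3.02192×10^8 km: v_c = √(μ/r) = 20.955 km/s.
Vis-viva on the transfer ellipse at r = 3.02192×10^8 km gives v_t = √[μ(2/r − 1/a_t)] = 14.154 km/s.
Δv₂ = |v_t − v_c| = |14.154 − 20.955| = 6.801 km/s.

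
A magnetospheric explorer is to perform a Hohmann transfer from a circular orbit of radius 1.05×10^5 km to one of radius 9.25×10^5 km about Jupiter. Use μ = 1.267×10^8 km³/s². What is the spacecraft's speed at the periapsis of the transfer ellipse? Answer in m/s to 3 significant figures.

Semi-major axis of the transfer orbit: a_t = (1.050×10^5 + 9.250×10^5)/2 = 5.150×10^5 km.
The periapsis of the transfer ellipse is at r = 1.050×10^5 km.
From the vis-viva equation, v = √[μ(2/r − 1/a_t)] = 46.55 km/s.

v = 46600 m/s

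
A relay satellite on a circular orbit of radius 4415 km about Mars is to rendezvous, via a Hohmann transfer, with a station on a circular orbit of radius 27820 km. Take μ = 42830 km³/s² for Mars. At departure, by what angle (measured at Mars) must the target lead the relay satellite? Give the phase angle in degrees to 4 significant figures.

φ = 100.6°

The Hohmann ellipse has a_t = (r₁ + r₂)/2 = 16117.5 km.
The half-period of the transfer ellipse is t = π√(a_t³/μ) = 31061.49 s.
The target's mean motion on its circular orbit is ω₂ = √(μ/r₂³) = 4.460036×10^-5 rad/s.
Angle swept by the target during transfer: ω₂·t = 1.38535 rad = 79.37°.
Arrival is 180° from departure on the ellipse, so φ = 180° − 79.37° = 100.6°.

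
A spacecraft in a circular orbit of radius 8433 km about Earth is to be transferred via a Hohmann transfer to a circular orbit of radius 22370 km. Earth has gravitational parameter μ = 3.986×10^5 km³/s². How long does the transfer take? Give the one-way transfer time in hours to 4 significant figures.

t = 2.642 hours

Transfer-ellipse semi-major axis a_t = (r₁ + r₂)/2 = (8433 + 22370)/2 = 15401.5 km.
Transfer time t = π√(a_t³/μ) = π√((15401.5)³ / 3.986×10^5) = 9511 s.
Converting: 9511 s ÷ 3600 s/hour = 2.642 hours.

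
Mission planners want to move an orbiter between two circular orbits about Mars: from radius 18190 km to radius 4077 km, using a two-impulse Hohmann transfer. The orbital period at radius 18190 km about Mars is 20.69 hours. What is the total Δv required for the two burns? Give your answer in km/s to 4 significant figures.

Δv = 1.508 km/s

From Kepler's third law T² = 4π²r³/μ at r = 18190 km, T = 20.69 hours = 20.69 × 3600 s = 74484 s: μ = 4π²r³/T² = 42828.4 km³/s².
Semi-major axis of the transfer orbit: a_t = (18190 + 4077)/2 = 11133.5 km.
At r₁ the circular-orbit speed is v₁ = √(μ/r₁) = 1.53444 km/s.
Transfer-orbit speed at r₁ (vis-viva equation): v_a = √[μ(2/r₁ − 1/a_t)] = 0.928547 km/s.
First burn Δv₁ = |v_a − v₁| = 0.6059 km/s.
At r₂, v₂ = √(μ/r₂) = 3.2411 km/s.
Transfer-orbit speed at r₂: v_p = √[μ(2/r₂ − 1/a_t)] = 4.1428 km/s.
Second burn Δv₂ = |v₂ − v_p| = 0.9017 km/s.
Δv = Δv₁ + Δv₂ = 0.6059 + 0.9017 = 1.508 km/s.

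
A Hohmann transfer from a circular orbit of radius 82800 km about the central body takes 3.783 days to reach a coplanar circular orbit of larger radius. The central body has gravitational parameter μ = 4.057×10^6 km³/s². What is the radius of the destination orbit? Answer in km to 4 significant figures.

r₂ = 6.228×10^5 km

Transfer time t = 3.783 days = 3.268512×10^5 s, and t = π√(a_t³/μ).
So a_t = (μ t²/π²)^(1/3) = (4.057×10^6 × (3.268512×10^5)² / π²)^(1/3) = 3.5281×10^5 km.
Since a_t = (r₁ + r₂)/2, r₂ = 2a_t − r₁ = 2×3.5281×10^5 − 82800 = 6.2282×10^5 km.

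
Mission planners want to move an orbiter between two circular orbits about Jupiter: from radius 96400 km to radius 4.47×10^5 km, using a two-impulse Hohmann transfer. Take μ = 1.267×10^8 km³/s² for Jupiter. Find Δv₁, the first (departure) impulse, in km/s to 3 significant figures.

Δv₁ = 10.2 km/s

Semi-major axis of the transfer orbit: a_t = (96400 + 4.470×10^5)/2 = 2.717×10^5 km.
Circular speed at r = 96400 km: v_c = √(μ/r) = 36.25 km/s.
Transfer-orbit speed at the same r (vis-viva, a = a_t): v_t = √[μ(2/r − 1/a_t)] = 46.50 km/s.
Δv₁ = |v_t − v_c| = |46.50 − 36.25| = 10.25 km/s.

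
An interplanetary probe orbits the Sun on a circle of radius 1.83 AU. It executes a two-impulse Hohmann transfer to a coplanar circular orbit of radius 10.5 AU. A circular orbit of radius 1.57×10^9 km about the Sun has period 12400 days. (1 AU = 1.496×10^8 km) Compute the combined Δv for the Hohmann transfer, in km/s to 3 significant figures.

From Kepler's third law T² = 4π²r³/μ at r = 1.57×10^9 km, T = 12400 days = 12400 × 86400 s = 1.07136×10^9 s: μ = 4π²r³/T² = 1.33103×10^11 km³/s².
In km: r₁ = 1.83 × 1.496×10^8 = 2.73768×10^8 km; r₂ = 10.5 × 1.496×10^8 = 1.5708×10^9 km.
Transfer-ellipse semi-major axis a_t = (r₁ + r₂)/2 = (2.73768×10^8 + 1.5708×10^9)/2 = 9.22284×10^8 km.
At r₁ the circular-orbit speed is v₁ = √(μ/r₁) = 22.050 km/s.
On the transfer ellipse at r₁, v² = μ(2/r − 1/a) gives v_p = √[μ(2/r₁ − 1/a_t)] = 28.776 km/s.
First burn Δv₁ = |v_p − v₁| = 6.726 km/s.
Circular speed at r₂: v₂ = √(μ/r₂) = 9.205 km/s.
Transfer-orbit speed at r₂: v_a = √[μ(2/r₂ − 1/a_t)] = 5.015 km/s.
Second burn Δv₂ = |v₂ − v_a| = 4.190 km/s.
Total Δv = Δv₁ + Δv₂ = 10.92 km/s.

Δv = 10.9 km/s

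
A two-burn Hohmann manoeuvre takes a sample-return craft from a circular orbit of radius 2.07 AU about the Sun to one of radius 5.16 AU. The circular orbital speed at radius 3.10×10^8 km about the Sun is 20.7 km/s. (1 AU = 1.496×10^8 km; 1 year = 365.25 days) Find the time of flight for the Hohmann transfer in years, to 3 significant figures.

t = 3.44 years

From the circular-orbit relation v² = μ/r at r = 3.10×10^8 km: μ = v²r = (20.7)² × 3.10×10^8 = 1.32832×10^11 km³/s².
In km: r₁ = 2.07 × 1.496×10^8 = 3.09672×10^8 km; r₂ = 5.16 × 1.496×10^8 = 7.71936×10^8 km.
The Hohmann ellipse has a_t = (r₁ + r₂)/2 = 5.40804×10^8 km.
Half the transfer-orbit period gives t = π√(a_t³/μ) = 1.0841×10^8 s.
Converting: 1.0841×10^8 s ÷ 3.15576×10^7 s/year (365.25 × 86400) = 3.44 years.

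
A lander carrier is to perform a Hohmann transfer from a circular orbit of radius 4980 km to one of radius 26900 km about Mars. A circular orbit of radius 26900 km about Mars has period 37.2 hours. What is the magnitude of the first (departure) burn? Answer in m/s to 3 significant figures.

Δv₁ = 877 m/s

From Kepler's third law T² = 4π²r³/μ at r = 26900 km, T = 37.2 hours = 37.2 × 3600 s = 1.3392×10^5 s: μ = 4π²r³/T² = 42847.5 km³/s².
The Hohmann ellipse has a_t = (r₁ + r₂)/2 = 15940 km.
On the circular orbit at r = 4980 km, v_c = √(μ/r) = 2.93324 km/s.
Vis-viva on the transfer ellipse at r = 4980 km gives v_t = √[μ(2/r − 1/a_t)] = 3.81048 km/s.
Δv₁ = |v_t − v_c| = |3.81048 − 2.93324| = 0.8772 km/s.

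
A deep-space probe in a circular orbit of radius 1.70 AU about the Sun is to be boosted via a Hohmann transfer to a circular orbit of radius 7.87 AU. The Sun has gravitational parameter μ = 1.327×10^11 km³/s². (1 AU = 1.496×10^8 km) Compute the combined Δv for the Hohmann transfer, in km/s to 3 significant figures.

Δv = 10.7 km/s

In km: r₁ = 1.70 × 1.496×10^8 = 2.5432×10^8 km; r₂ = 7.87 × 1.496×10^8 = 1.177352×10^9 km.
The Hohmann ellipse has a_t = (r₁ + r₂)/2 = 7.15836×10^8 km.
At r₁ the circular-orbit speed is v₁ = √(μ/r₁) = 22.843 km/s.
Transfer-orbit speed at r₁ (vis-viva equation): v_p = √[μ(2/r₁ − 1/a_t)] = 29.295 km/s.
First burn Δv₁ = |v_p − v₁| = 6.452 km/s.
Circular speed at r₂: v₂ = √(μ/r₂) = 10.617 km/s.
Transfer-orbit speed at r₂: v_a = √[μ(2/r₂ − 1/a_t)] = 6.3280 km/s.
Second burn Δv₂ = |v₂ − v_a| = 4.289 km/s.
Δv = Δv₁ + Δv₂ = 6.452 + 4.289 = 10.74 km/s.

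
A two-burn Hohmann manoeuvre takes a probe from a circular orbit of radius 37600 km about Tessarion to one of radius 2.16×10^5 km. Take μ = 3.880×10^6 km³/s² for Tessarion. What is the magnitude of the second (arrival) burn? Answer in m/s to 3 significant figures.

Δv₂ = 1930 m/s

The Hohmann ellipse has a_t = (r₁ + r₂)/2 = 1.268×10^5 km.
Circular speed at r = 2.160×10^5 km: v_c = √(μ/r) = 4.238 km/s.
Transfer-orbit speed at the same r (vis-viva, a = a_t): v_t = √[μ(2/r − 1/a_t)] = 2.308 km/s.
Δv₂ = |v_t − v_c| = |2.308 − 4.238| = 1.930 km/s.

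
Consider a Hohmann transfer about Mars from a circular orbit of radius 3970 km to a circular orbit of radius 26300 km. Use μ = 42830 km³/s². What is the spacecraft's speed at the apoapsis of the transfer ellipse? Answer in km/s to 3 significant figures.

v = 0.654 km/s

The Hohmann ellipse has a_t = (r₁ + r₂)/2 = 15135 km.
The apoapsis of the transfer ellipse is at r = 26300 km.
From the vis-viva equation, v = √[μ(2/r − 1/a_t)] = 0.6536 km/s.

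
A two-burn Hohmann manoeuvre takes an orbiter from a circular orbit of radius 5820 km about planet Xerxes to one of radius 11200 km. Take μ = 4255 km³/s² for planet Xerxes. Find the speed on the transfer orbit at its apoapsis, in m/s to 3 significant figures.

v = 510 m/s

Semi-major axis of the transfer orbit: a_t = (5820 + 11200)/2 = 8510 km.
The apoapsis of the transfer ellipse is at r = 11200 km.
Applying v² = μ(2/r − 1/a_t): v = 0.5097 km/s.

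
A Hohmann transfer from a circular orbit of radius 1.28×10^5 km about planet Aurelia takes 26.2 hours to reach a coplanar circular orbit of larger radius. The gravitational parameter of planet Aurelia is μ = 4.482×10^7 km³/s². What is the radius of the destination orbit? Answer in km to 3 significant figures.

r₂ = 5.58×10^5 km

Transfer time t = 26.2 hours = 94320 s, and t = π√(a_t³/μ).
So a_t = (μ t²/π²)^(1/3) = (4.482×10^7 × (94320)² / π²)^(1/3) = 3.4313×10^5 km.
Since a_t = (r₁ + r₂)/2, r₂ = 2a_t − r₁ = 2×3.4313×10^5 − 1.280×10^5 = 5.5826×10^5 km.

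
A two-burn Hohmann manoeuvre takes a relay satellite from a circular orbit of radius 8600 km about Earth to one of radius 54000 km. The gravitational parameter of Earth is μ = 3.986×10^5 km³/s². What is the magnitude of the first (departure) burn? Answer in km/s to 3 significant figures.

Transfer-ellipse semi-major axis a_t = (r₁ + r₂)/2 = (8600 + 54000)/2 = 31300 km.
On the circular orbit at r = 8600 km, v_c = √(μ/r) = 6.808 km/s.
Transfer-orbit speed at the same r (vis-viva, a = a_t): v_t = √[μ(2/r − 1/a_t)] = 8.942 km/s.
Δv₁ = |v_t − v_c| = |8.942 − 6.808| = 2.134 km/s.

Δv₁ = 2.13 km/s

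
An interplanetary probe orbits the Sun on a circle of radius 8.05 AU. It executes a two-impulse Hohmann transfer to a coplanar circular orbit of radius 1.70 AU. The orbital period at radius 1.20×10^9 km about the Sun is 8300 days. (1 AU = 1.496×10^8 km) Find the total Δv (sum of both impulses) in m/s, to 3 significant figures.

From Kepler's third law T² = 4π²r³/μ at r = 1.20×10^9 km, T = 8300 days = 8300 × 86400 s = 7.1712×10^8 s: μ = 4π²r³/T² = 1.32654×10^11 km³/s².
In km: r₁ = 8.05 × 1.496×10^8 = 1.20428×10^9 km; r₂ = 1.70 × 1.496×10^8 = 2.5432×10^8 km.
Transfer-ellipse semi-major axis a_t = (r₁ + r₂)/2 = (1.20428×10^9 + 2.5432×10^8)/2 = 7.293×10^8 km.
Circular speed at r₁: v₁ = √(μ/r₁) = √(1.32654×10^11/1.20428×10^9) = 10.4953 km/s.
On the transfer ellipse at r₁, v² = μ(2/r − 1/a) gives v_a = √[μ(2/r₁ − 1/a_t)] = 6.19774 km/s.
First burn Δv₁ = |v_a − v₁| = 4.298 km/s.
At r₂, v₂ = √(μ/r₂) = 22.84 km/s.
Transfer-orbit speed at r₂: v_p = √[μ(2/r₂ − 1/a_t)] = 29.35 km/s.
Second burn Δv₂ = |v₂ − v_p| = 6.510 km/s.
Δv = Δv₁ + Δv₂ = 4.298 + 6.510 = 10.81 km/s.

Δv = 10800 m/s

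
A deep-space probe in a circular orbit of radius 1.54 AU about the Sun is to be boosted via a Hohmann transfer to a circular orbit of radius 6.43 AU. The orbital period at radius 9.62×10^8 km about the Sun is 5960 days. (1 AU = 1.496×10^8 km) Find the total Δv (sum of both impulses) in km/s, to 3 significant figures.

Δv = 10.9 km/s

From Kepler's third law T² = 4π²r³/μ at r = 9.62×10^8 km, T = 5960 days = 5960 × 86400 s = 5.14944×10^8 s: μ = 4π²r³/T² = 1.32545×10^11 km³/s².
In km: r₁ = 1.54 × 1.496×10^8 = 2.30384×10^8 km; r₂ = 6.43 × 1.496×10^8 = 9.61928×10^8 km.
Semi-major axis of the transfer orbit: a_t = (2.30384×10^8 + 9.61928×10^8)/2 = 5.96156×10^8 km.
At r₁ the circular-orbit speed is v₁ = √(μ/r₁) = 23.986 km/s.
Transfer-orbit speed at r₁ (vis-viva equation): v_p = √[μ(2/r₁ − 1/a_t)] = 30.468 km/s.
First burn Δv₁ = |v_p − v₁| = 6.482 km/s.
Circular speed at r₂: v₂ = √(μ/r₂) = 11.738 km/s.
Transfer-orbit speed at r₂: v_a = √[μ(2/r₂ − 1/a_t)] = 7.2972 km/s.
Second burn Δv₂ = |v₂ − v_a| = 4.441 km/s.
Total Δv = Δv₁ + Δv₂ = 10.92 km/s.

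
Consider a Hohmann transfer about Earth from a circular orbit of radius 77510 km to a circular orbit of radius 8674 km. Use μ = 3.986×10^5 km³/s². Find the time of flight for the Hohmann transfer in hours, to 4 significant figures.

Semi-major axis of the transfer orbit: a_t = (77510 + 8674)/2 = 43092 km.
Half the transfer-orbit period gives t = π√(a_t³/μ) = 44510 s.
Converting: 44510 s ÷ 3600 s/hour = 12.36 hours.

t = 12.36 hours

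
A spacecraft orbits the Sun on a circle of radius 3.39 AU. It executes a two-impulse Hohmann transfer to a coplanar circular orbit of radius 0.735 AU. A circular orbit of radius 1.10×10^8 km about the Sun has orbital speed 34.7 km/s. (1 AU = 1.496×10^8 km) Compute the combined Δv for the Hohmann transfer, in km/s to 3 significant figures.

Δv = 16.3 km/s

From the circular-orbit relation v² = μ/r at r = 1.10×10^8 km: μ = v²r = (34.7)² × 1.10×10^8 = 1.32450×10^11 km³/s².
In km: r₁ = 3.39 × 1.496×10^8 = 5.07144×10^8 km; r₂ = 0.735 × 1.496×10^8 = 1.09956×10^8 km.
Semi-major axis of the transfer orbit: a_t = (5.07144×10^8 + 1.09956×10^8)/2 = 3.0855×10^8 km.
Circular speed at r₁: v₁ = √(μ/r₁) = √(1.32450×10^11/5.07144×10^8) = 16.16 km/s.
Transfer-orbit speed at r₁ (vis-viva): v_a = √[μ(2/r₁ − 1/a_t)] = 9.647 km/s.
First burn Δv₁ = |v_a − v₁| = 6.513 km/s.
At r₂, v₂ = √(μ/r₂) = 34.707 km/s.
Transfer-orbit speed at r₂: v_p = √[μ(2/r₂ − 1/a_t)] = 44.496 km/s.
Second burn Δv₂ = |v₂ − v_p| = 9.789 km/s.
Δv = Δv₁ + Δv₂ = 6.513 + 9.789 = 16.30 km/s.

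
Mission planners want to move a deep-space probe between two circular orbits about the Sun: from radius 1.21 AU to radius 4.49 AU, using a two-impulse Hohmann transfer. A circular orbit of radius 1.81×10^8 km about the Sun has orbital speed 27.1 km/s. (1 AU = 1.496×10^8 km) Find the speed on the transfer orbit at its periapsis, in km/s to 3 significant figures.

v = 34.0 km/s

From the circular-orbit relation v² = μ/r at r = 1.81×10^8 km: μ = v²r = (27.1)² × 1.81×10^8 = 1.32928×10^11 km³/s².
In km: r₁ = 1.21 × 1.496×10^8 = 1.81016×10^8 km; r₂ = 4.49 × 1.496×10^8 = 6.71704×10^8 km.
The Hohmann ellipse has a_t = (r₁ + r₂)/2 = 4.2636×10^8 km.
The periapsis of the transfer ellipse is at r = 1.81016×10^8 km.
From the vis-viva equation, v = √[μ(2/r − 1/a_t)] = 34.01 km/s.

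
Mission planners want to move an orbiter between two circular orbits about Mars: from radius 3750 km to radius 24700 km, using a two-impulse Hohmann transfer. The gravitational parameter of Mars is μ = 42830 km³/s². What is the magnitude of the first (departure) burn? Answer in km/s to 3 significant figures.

Δv₁ = 1.07 km/s

Transfer-ellipse semi-major axis a_t = (r₁ + r₂)/2 = (3750 + 24700)/2 = 14225 km.
Circular speed at r = 3750 km: v_c = √(μ/r) = 3.3795 km/s.
Transfer-orbit speed at the same r (vis-viva, a = a_t): v_t = √[μ(2/r − 1/a_t)] = 4.4533 km/s.
Δv₁ = |v_t − v_c| = |4.4533 − 3.3795| = 1.074 km/s.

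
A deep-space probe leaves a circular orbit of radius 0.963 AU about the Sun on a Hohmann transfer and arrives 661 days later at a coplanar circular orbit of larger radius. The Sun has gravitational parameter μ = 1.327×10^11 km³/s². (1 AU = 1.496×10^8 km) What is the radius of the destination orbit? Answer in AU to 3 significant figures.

In km: r₁ = 0.963 × 1.496×10^8 = 1.440648×10^8 km.
Transfer time t = 661 days = 5.71104×10^7 s, and t = π√(a_t³/μ).
So a_t = (μ t²/π²)^(1/3) = (1.327×10^11 × (5.71104×10^7)² / π²)^(1/3) = 3.5264×10^8 km.
Since a_t = (r₁ + r₂)/2, r₂ = 2a_t − r₁ = 2×3.5264×10^8 − 1.440648×10^8 = 5.612152×10^8 km.
In AU: r₂ = 5.612152×10^8 / 1.496×10^8 = 3.75 AU.

r₂ = 3.75 AU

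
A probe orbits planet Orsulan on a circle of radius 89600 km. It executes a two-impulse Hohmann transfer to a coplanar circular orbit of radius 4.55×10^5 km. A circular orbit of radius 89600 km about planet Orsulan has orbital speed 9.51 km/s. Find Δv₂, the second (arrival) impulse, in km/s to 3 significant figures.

Δv₂ = 1.80 km/s

From the circular-orbit relation v² = μ/r at r = 89600 km: μ = v²r = (9.51)² × 89600 = 8.10343×10^6 km³/s².
Semi-major axis of the transfer orbit: a_t = (89600 + 4.550×10^5)/2 = 2.723×10^5 km.
On the circular orbit at r = 4.550×10^5 km, v_c = √(μ/r) = 4.220 km/s.
Vis-viva on the transfer ellipse at r = 4.550×10^5 km gives v_t = √[μ(2/r − 1/a_t)] = 2.421 km/s.
Δv₂ = |v_t − v_c| = |2.421 − 4.220| = 1.799 km/s.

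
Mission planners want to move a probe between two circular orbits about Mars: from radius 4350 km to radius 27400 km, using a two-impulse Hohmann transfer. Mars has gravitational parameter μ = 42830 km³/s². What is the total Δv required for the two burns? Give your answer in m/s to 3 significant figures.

Δv = 1580 m/s

Transfer-ellipse semi-major axis a_t = (r₁ + r₂)/2 = (4350 + 27400)/2 = 15875 km.
At r₁ the circular-orbit speed is v₁ = √(μ/r₁) = 3.137830 km/s.
On the transfer ellipse at r₁, vis-viva gives v_p = √[μ(2/r₁ − 1/a_t)] = 4.122378 km/s.
First burn Δv₁ = |v_p − v₁| = 0.9845 km/s.
At r₂, v₂ = √(μ/r₂) = 1.2503 km/s.
Transfer-orbit speed at r₂: v_a = √[μ(2/r₂ − 1/a_t)] = 0.65447 km/s.
Second burn Δv₂ = |v₂ − v_a| = 0.5958 km/s.
Total Δv = Δv₁ + Δv₂ = 1.580 km/s.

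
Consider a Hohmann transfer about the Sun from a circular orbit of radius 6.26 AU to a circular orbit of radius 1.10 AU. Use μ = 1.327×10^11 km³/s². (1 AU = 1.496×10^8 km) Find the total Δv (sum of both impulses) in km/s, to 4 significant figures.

In km: r₁ = 6.26 × 1.496×10^8 = 9.36496×10^8 km; r₂ = 1.10 × 1.496×10^8 = 1.6456×10^8 km.
The Hohmann ellipse has a_t = (r₁ + r₂)/2 = 5.50528×10^8 km.
At r₁ the circular-orbit speed is v₁ = √(μ/r₁) = 11.904 km/s.
On the transfer ellipse at r₁, vis-viva equation gives v_a = √[μ(2/r₁ − 1/a_t)] = 6.5081 km/s.
First burn Δv₁ = |v_a − v₁| = 5.396 km/s.
Circular speed at r₂: v₂ = √(μ/r₂) = 28.40 km/s.
Transfer-orbit speed at r₂: v_p = √[μ(2/r₂ − 1/a_t)] = 37.04 km/s.
Second burn Δv₂ = |v₂ − v_p| = 8.640 km/s.
Δv = Δv₁ + Δv₂ = 5.396 + 8.640 = 14.04 km/s.

Δv = 14.04 km/s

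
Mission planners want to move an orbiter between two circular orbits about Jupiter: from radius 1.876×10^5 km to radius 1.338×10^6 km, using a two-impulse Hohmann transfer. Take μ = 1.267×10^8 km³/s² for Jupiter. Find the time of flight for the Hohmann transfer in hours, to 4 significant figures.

t = 51.65 hours

Transfer-ellipse semi-major axis a_t = (r₁ + r₂)/2 = (1.876×10^5 + 1.338×10^6)/2 = 7.628×10^5 km.
By Kepler's third law the transfer-orbit period is T = 2π√(a_t³/μ), so t = T/2 = 1.8594×10^5 s.
Converting: 1.8594×10^5 s ÷ 3600 s/hour = 51.65 hours.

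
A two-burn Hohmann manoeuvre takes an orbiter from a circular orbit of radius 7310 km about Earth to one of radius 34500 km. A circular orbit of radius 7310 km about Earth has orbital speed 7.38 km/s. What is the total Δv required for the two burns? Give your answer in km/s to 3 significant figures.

Δv = 3.49 km/s

From the circular-orbit relation v² = μ/r at r = 7310 km: μ = v²r = (7.38)² × 7310 = 3.98135×10^5 km³/s².
Transfer-ellipse semi-major axis a_t = (r₁ + r₂)/2 = (7310 + 34500)/2 = 20905 km.
At r₁ the circular-orbit speed is v₁ = √(μ/r₁) = 7.380 km/s.
Transfer-orbit speed at r₁ (v² = μ(2/r − 1/a)): v_p = √[μ(2/r₁ − 1/a_t)] = 9.481 km/s.
First burn Δv₁ = |v_p − v₁| = 2.101 km/s.
Circular speed at r₂: v₂ = √(μ/r₂) = 3.397 km/s.
Transfer-orbit speed at r₂: v_a = √[μ(2/r₂ − 1/a_t)] = 2.009 km/s.
Second burn Δv₂ = |v₂ − v_a| = 1.388 km/s.
Total Δv = Δv₁ + Δv₂ = 3.489 km/s.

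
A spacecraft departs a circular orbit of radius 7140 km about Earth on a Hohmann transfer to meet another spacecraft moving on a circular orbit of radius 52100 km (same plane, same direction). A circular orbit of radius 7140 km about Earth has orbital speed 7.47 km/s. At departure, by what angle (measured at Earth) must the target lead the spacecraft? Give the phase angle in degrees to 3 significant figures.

φ = 103°

From the circular-orbit relation v² = μ/r at r = 7140 km: μ = v²r = (7.47)² × 7140 = 3.98418×10^5 km³/s².
Semi-major axis of the transfer orbit: a_t = (7140 + 52100)/2 = 29620 km.
Transfer time t = π√(a_t³/μ) = 25372 s.
Target angular speed ω₂ = √(μ/r₂³) = 5.3078×10^-5 rad/s.
Angle swept by the target during transfer: ω₂·t = 1.3467 rad = 77.16°.
Arrival is 180° from departure on the ellipse, so φ = 180° − 77.16° = 103°.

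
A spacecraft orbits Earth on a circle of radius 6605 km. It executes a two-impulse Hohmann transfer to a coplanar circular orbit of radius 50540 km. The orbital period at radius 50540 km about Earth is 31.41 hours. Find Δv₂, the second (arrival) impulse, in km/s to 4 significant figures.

Δv₂ = 1.458 km/s

From Kepler's third law T² = 4π²r³/μ at r = 50540 km, T = 31.41 hours = 31.41 × 3600 s = 1.13076×10^5 s: μ = 4π²r³/T² = 3.98588×10^5 km³/s².
Semi-major axis of the transfer orbit: a_t = (6605 + 50540)/2 = 28572.5 km.
Circular speed at r = 50540 km: v_c = √(μ/r) = 2.808 km/s.
Vis-viva on the transfer ellipse at r = 50540 km gives v_t = √[μ(2/r − 1/a_t)] = 1.350 km/s.
Δv₂ = |v_t − v_c| = |1.350 − 2.808| = 1.458 km/s.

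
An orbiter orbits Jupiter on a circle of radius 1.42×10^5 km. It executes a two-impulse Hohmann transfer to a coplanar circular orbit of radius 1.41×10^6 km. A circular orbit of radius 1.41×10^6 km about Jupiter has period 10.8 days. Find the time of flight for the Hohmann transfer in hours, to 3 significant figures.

From Kepler's third law T² = 4π²r³/μ at r = 1.41×10^6 km, T = 10.8 days = 10.8 × 86400 s = 9.3312×10^5 s: μ = 4π²r³/T² = 1.27099×10^8 km³/s².
The Hohmann ellipse has a_t = (r₁ + r₂)/2 = 7.760×10^5 km.
Half the transfer-orbit period gives t = π√(a_t³/μ) = 1.905×10^5 s.
Converting: 1.905×10^5 s ÷ 3600 s/hour = 52.9 hours.

t = 52.9 hours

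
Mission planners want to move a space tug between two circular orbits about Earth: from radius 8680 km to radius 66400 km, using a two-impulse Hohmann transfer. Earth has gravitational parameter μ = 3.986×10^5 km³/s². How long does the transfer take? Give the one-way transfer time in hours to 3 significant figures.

t = 10.1 hours

Transfer-ellipse semi-major axis a_t = (r₁ + r₂)/2 = (8680 + 66400)/2 = 37540 km.
By Kepler's third law the transfer-orbit period is T = 2π√(a_t³/μ), so t = T/2 = 36190 s.
Converting: 36190 s ÷ 3600 s/hour = 10.1 hours.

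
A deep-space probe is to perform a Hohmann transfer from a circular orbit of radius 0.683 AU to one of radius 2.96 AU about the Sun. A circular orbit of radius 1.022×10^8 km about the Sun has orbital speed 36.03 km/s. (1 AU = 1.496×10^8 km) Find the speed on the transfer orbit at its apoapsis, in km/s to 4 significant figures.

v = 10.60 km/s

From the circular-orbit relation v² = μ/r at r = 1.022×10^8 km: μ = v²r = (36.03)² × 1.022×10^8 = 1.32672×10^11 km³/s².
In km: r₁ = 0.683 × 1.496×10^8 = 1.021768×10^8 km; r₂ = 2.96 × 1.496×10^8 = 4.42816×10^8 km.
Semi-major axis of the transfer orbit: a_t = (1.021768×10^8 + 4.42816×10^8)/2 = 2.724964×10^8 km.
At apoapsis, r = 4.42816×10^8 km.
Vis-viva: v = √[μ(2/r − 1/a_t)] = √[1.32672×10^11 × (2/4.42816×10^8 − 1/2.724964×10^8)] = 10.60 km/s.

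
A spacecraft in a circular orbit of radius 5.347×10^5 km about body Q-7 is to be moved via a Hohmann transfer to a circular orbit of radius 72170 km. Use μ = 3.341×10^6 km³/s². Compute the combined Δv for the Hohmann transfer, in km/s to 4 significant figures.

Semi-major axis of the transfer orbit: a_t = (5.347×10^5 + 72170)/2 = 3.03435×10^5 km.
Circular speed at r₁: v₁ = √(μ/r₁) = √(3.341×10^6/5.347×10^5) = 2.500 km/s.
Transfer-orbit speed at r₁ (vis-viva): v_a = √[μ(2/r₁ − 1/a_t)] = 1.219 km/s.
First burn Δv₁ = |v_a − v₁| = 1.281 km/s.
At r₂, v₂ = √(μ/r₂) = 6.804 km/s.
Transfer-orbit speed at r₂: v_p = √[μ(2/r₂ − 1/a_t)] = 9.032 km/s.
Second burn Δv₂ = |v₂ − v_p| = 2.228 km/s.
Total Δv = Δv₁ + Δv₂ = 3.509 km/s.

Δv = 3.509 km/s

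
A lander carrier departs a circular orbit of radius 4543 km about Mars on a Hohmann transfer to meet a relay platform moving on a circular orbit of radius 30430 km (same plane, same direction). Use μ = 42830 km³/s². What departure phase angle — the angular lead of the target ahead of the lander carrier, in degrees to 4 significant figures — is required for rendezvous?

φ = 101.6°

The Hohmann ellipse has a_t = (r₁ + r₂)/2 = 17486.5 km.
Transfer time t = π√(a_t³/μ) = 35100 s.
Target angular speed ω₂ = √(μ/r₂³) = 3.899×10^-5 rad/s.
Angle swept by the target during transfer: ω₂·t = 1.3685 rad = 78.41°.
The lander carrier traverses 180° on the transfer ellipse, so the target must lead by 180° − 78.41° = 101.6°.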